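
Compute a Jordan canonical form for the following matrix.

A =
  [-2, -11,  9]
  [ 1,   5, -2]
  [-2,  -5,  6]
J_3(3)

The characteristic polynomial is
  det(x·I − A) = x^3 - 9*x^2 + 27*x - 27 = (x - 3)^3

Eigenvalues and multiplicities (the geometric multiplicity of λ is n − rank(A − λI), which equals the number of Jordan blocks for λ):
  λ = 3: algebraic multiplicity = 3, geometric multiplicity = 1

Determining the block sizes for each eigenvalue:
  λ = 3: one block (gm = 1), so the single block has size am = 3 → block sizes [3]

Assembling the blocks gives a Jordan form
J =
  [3, 1, 0]
  [0, 3, 1]
  [0, 0, 3]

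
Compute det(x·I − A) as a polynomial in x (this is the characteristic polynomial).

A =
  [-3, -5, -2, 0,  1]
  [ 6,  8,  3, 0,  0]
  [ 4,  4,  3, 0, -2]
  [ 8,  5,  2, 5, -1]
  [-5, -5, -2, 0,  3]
x^5 - 16*x^4 + 97*x^3 - 278*x^2 + 380*x - 200

Expanding det(x·I − A) (e.g. by cofactor expansion or by noting that A is similar to its Jordan form J, which has the same characteristic polynomial as A) gives
  χ_A(x) = x^5 - 16*x^4 + 97*x^3 - 278*x^2 + 380*x - 200
which factors as (x - 5)^2*(x - 2)^3. The eigenvalues (with algebraic multiplicities) are λ = 2 with multiplicity 3, λ = 5 with multiplicity 2.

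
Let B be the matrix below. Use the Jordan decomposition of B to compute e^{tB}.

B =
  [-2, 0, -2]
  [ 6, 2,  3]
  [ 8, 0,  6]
e^{tB} =
  [-4*t*exp(2*t) + exp(2*t), 0, -2*t*exp(2*t)]
  [6*t*exp(2*t), exp(2*t), 3*t*exp(2*t)]
  [8*t*exp(2*t), 0, 4*t*exp(2*t) + exp(2*t)]

Strategy: write B = P · J · P⁻¹ where J is a Jordan canonical form, so e^{tB} = P · e^{tJ} · P⁻¹, and e^{tJ} can be computed block-by-block.

B has Jordan form
J =
  [2, 1, 0]
  [0, 2, 0]
  [0, 0, 2]
(up to reordering of blocks).

Per-block formulas:
  For a 1×1 block at λ = 2: exp(t · [2]) = [e^(2t)].
  For a 2×2 Jordan block J_2(2): exp(t · J_2(2)) = e^(2t)·(I + t·N), where N is the 2×2 nilpotent shift.

After assembling e^{tJ} and conjugating by P, we get:

e^{tB} =
  [-4*t*exp(2*t) + exp(2*t), 0, -2*t*exp(2*t)]
  [6*t*exp(2*t), exp(2*t), 3*t*exp(2*t)]
  [8*t*exp(2*t), 0, 4*t*exp(2*t) + exp(2*t)]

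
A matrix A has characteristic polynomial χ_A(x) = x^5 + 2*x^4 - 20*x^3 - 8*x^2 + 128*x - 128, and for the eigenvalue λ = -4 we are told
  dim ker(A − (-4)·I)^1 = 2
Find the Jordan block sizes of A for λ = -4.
Block sizes for λ = -4: [1, 1]

From the dimensions of kernels of powers, the number of Jordan blocks of size at least j is d_j − d_{j−1} where d_j = dim ker(N^j) (with d_0 = 0). Computing the differences gives [2].
The number of blocks of size exactly k is (#blocks of size ≥ k) − (#blocks of size ≥ k + 1), so the partition is: 2 block(s) of size 1.
In nonincreasing order the block sizes are [1, 1].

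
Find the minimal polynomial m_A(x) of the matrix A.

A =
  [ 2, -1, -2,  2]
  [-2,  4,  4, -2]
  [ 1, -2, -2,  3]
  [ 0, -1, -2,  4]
x^2 - 4*x + 4

The characteristic polynomial is χ_A(x) = (x - 2)^4, so the eigenvalues are known. The minimal polynomial is
  m_A(x) = Π_λ (x − λ)^{k_λ}
where k_λ is the size of the *largest* Jordan block for λ (equivalently, the smallest k with (A − λI)^k v = 0 for every generalised eigenvector v of λ).

  λ = 2: largest Jordan block has size 2, contributing (x − 2)^2

So m_A(x) = (x - 2)^2 = x^2 - 4*x + 4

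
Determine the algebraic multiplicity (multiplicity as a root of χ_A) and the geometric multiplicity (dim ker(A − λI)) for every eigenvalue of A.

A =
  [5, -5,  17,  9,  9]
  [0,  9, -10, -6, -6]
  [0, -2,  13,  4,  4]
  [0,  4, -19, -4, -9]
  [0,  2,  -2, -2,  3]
λ = 5: alg = 4, geom = 3; λ = 6: alg = 1, geom = 1

Step 1 — factor the characteristic polynomial to read off the algebraic multiplicities:
  χ_A(x) = (x - 6)*(x - 5)^4

Step 2 — compute geometric multiplicities via the rank-nullity identity g(λ) = n − rank(A − λI):
  rank(A − (5)·I) = 2, so dim ker(A − (5)·I) = n − 2 = 3
  rank(A − (6)·I) = 4, so dim ker(A − (6)·I) = n − 4 = 1

Summary:
  λ = 5: algebraic multiplicity = 4, geometric multiplicity = 3
  λ = 6: algebraic multiplicity = 1, geometric multiplicity = 1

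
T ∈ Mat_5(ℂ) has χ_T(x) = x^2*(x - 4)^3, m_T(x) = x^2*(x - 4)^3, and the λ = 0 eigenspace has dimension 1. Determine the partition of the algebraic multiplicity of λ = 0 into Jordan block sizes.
Block sizes for λ = 0: [2]

Step 1 — from the characteristic polynomial, algebraic multiplicity of λ = 0 is 2. From dim ker(T − (0)·I) = 1, there are exactly 1 Jordan blocks for λ = 0.
Step 2 — from the minimal polynomial, the factor (x − 0)^2 tells us the largest block for λ = 0 has size 2.
Step 3 — with total size 2, 1 blocks, and largest block 2, the block sizes (in nonincreasing order) are [2].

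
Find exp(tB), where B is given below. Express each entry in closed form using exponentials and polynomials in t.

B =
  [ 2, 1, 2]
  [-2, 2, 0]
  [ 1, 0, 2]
e^{tB} =
  [exp(2*t), t*exp(2*t), 2*t*exp(2*t)]
  [-2*t*exp(2*t), -t^2*exp(2*t) + exp(2*t), -2*t^2*exp(2*t)]
  [t*exp(2*t), t^2*exp(2*t)/2, t^2*exp(2*t) + exp(2*t)]

Strategy: write B = P · J · P⁻¹ where J is a Jordan canonical form, so e^{tB} = P · e^{tJ} · P⁻¹, and e^{tJ} can be computed block-by-block.

B has Jordan form
J =
  [2, 1, 0]
  [0, 2, 1]
  [0, 0, 2]
(up to reordering of blocks).

Per-block formulas:
  For a 3×3 Jordan block J_3(2): exp(t · J_3(2)) = e^(2t)·(I + t·N + (t^2/2)·N^2), where N is the 3×3 nilpotent shift.

After assembling e^{tJ} and conjugating by P, we get:

e^{tB} =
  [exp(2*t), t*exp(2*t), 2*t*exp(2*t)]
  [-2*t*exp(2*t), -t^2*exp(2*t) + exp(2*t), -2*t^2*exp(2*t)]
  [t*exp(2*t), t^2*exp(2*t)/2, t^2*exp(2*t) + exp(2*t)]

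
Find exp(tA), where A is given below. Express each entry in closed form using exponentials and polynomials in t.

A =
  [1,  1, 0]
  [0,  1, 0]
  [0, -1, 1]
e^{tA} =
  [exp(t), t*exp(t), 0]
  [0, exp(t), 0]
  [0, -t*exp(t), exp(t)]

Strategy: write A = P · J · P⁻¹ where J is a Jordan canonical form, so e^{tA} = P · e^{tJ} · P⁻¹, and e^{tJ} can be computed block-by-block.

A has Jordan form
J =
  [1, 1, 0]
  [0, 1, 0]
  [0, 0, 1]
(up to reordering of blocks).

Per-block formulas:
  For a 2×2 Jordan block J_2(1): exp(t · J_2(1)) = e^(1t)·(I + t·N), where N is the 2×2 nilpotent shift.
  For a 1×1 block at λ = 1: exp(t · [1]) = [e^(1t)].

After assembling e^{tJ} and conjugating by P, we get:

e^{tA} =
  [exp(t), t*exp(t), 0]
  [0, exp(t), 0]
  [0, -t*exp(t), exp(t)]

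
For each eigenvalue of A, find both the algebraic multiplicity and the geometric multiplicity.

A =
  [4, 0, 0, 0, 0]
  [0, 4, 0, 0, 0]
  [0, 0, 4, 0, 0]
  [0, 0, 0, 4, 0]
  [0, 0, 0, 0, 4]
λ = 4: alg = 5, geom = 5

Step 1 — factor the characteristic polynomial to read off the algebraic multiplicities:
  χ_A(x) = (x - 4)^5

Step 2 — compute geometric multiplicities via the rank-nullity identity g(λ) = n − rank(A − λI):
  rank(A − (4)·I) = 0, so dim ker(A − (4)·I) = n − 0 = 5

Summary:
  λ = 4: algebraic multiplicity = 5, geometric multiplicity = 5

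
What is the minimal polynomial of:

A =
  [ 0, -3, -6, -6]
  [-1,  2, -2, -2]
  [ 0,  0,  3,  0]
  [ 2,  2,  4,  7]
x^2 - 6*x + 9

The characteristic polynomial is χ_A(x) = (x - 3)^4, so the eigenvalues are known. The minimal polynomial is
  m_A(x) = Π_λ (x − λ)^{k_λ}
where k_λ is the size of the *largest* Jordan block for λ (equivalently, the smallest k with (A − λI)^k v = 0 for every generalised eigenvector v of λ).

  λ = 3: largest Jordan block has size 2, contributing (x − 3)^2

So m_A(x) = (x - 3)^2 = x^2 - 6*x + 9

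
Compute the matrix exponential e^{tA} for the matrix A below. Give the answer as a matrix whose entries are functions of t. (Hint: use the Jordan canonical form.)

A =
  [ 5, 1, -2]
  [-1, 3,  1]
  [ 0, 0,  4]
e^{tA} =
  [t*exp(4*t) + exp(4*t), t*exp(4*t), -t^2*exp(4*t)/2 - 2*t*exp(4*t)]
  [-t*exp(4*t), -t*exp(4*t) + exp(4*t), t^2*exp(4*t)/2 + t*exp(4*t)]
  [0, 0, exp(4*t)]

Strategy: write A = P · J · P⁻¹ where J is a Jordan canonical form, so e^{tA} = P · e^{tJ} · P⁻¹, and e^{tJ} can be computed block-by-block.

A has Jordan form
J =
  [4, 1, 0]
  [0, 4, 1]
  [0, 0, 4]
(up to reordering of blocks).

Per-block formulas:
  For a 3×3 Jordan block J_3(4): exp(t · J_3(4)) = e^(4t)·(I + t·N + (t^2/2)·N^2), where N is the 3×3 nilpotent shift.

After assembling e^{tJ} and conjugating by P, we get:

e^{tA} =
  [t*exp(4*t) + exp(4*t), t*exp(4*t), -t^2*exp(4*t)/2 - 2*t*exp(4*t)]
  [-t*exp(4*t), -t*exp(4*t) + exp(4*t), t^2*exp(4*t)/2 + t*exp(4*t)]
  [0, 0, exp(4*t)]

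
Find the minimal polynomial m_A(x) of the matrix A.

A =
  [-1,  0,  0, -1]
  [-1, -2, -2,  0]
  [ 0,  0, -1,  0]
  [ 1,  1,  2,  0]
x^3 + 3*x^2 + 3*x + 1

The characteristic polynomial is χ_A(x) = (x + 1)^4, so the eigenvalues are known. The minimal polynomial is
  m_A(x) = Π_λ (x − λ)^{k_λ}
where k_λ is the size of the *largest* Jordan block for λ (equivalently, the smallest k with (A − λI)^k v = 0 for every generalised eigenvector v of λ).

  λ = -1: largest Jordan block has size 3, contributing (x + 1)^3

So m_A(x) = (x + 1)^3 = x^3 + 3*x^2 + 3*x + 1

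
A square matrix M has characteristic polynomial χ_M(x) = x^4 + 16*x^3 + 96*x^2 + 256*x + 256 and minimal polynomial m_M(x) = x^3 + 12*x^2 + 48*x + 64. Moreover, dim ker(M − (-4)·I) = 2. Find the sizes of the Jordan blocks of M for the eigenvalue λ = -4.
Block sizes for λ = -4: [3, 1]

Step 1 — from the characteristic polynomial, algebraic multiplicity of λ = -4 is 4. From dim ker(M − (-4)·I) = 2, there are exactly 2 Jordan blocks for λ = -4.
Step 2 — from the minimal polynomial, the factor (x + 4)^3 tells us the largest block for λ = -4 has size 3.
Step 3 — with total size 4, 2 blocks, and largest block 3, the block sizes (in nonincreasing order) are [3, 1].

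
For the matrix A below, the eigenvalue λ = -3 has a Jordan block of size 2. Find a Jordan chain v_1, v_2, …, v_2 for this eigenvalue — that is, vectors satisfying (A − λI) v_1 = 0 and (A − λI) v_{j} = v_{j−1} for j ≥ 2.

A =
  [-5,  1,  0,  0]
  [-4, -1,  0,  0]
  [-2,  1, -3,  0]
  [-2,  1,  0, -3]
A Jordan chain for λ = -3 of length 2:
v_1 = (-2, -4, -2, -2)ᵀ
v_2 = (1, 0, 0, 0)ᵀ

Let N = A − (-3)·I. We want v_2 with N^2 v_2 = 0 but N^1 v_2 ≠ 0; then v_{j-1} := N · v_j for j = 2, …, 2.

Pick v_2 = (1, 0, 0, 0)ᵀ.
Then v_1 = N · v_2 = (-2, -4, -2, -2)ᵀ.

Sanity check: (A − (-3)·I) v_1 = (0, 0, 0, 0)ᵀ = 0. ✓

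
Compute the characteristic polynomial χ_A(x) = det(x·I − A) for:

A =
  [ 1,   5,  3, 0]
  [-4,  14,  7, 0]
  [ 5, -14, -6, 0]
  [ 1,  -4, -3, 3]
x^4 - 12*x^3 + 54*x^2 - 108*x + 81

Expanding det(x·I − A) (e.g. by cofactor expansion or by noting that A is similar to its Jordan form J, which has the same characteristic polynomial as A) gives
  χ_A(x) = x^4 - 12*x^3 + 54*x^2 - 108*x + 81
which factors as (x - 3)^4. The eigenvalues (with algebraic multiplicities) are λ = 3 with multiplicity 4.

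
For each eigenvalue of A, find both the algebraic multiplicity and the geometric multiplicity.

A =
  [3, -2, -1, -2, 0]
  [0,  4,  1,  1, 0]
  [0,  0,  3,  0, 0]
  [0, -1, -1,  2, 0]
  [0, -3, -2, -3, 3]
λ = 3: alg = 5, geom = 3

Step 1 — factor the characteristic polynomial to read off the algebraic multiplicities:
  χ_A(x) = (x - 3)^5

Step 2 — compute geometric multiplicities via the rank-nullity identity g(λ) = n − rank(A − λI):
  rank(A − (3)·I) = 2, so dim ker(A − (3)·I) = n − 2 = 3

Summary:
  λ = 3: algebraic multiplicity = 5, geometric multiplicity = 3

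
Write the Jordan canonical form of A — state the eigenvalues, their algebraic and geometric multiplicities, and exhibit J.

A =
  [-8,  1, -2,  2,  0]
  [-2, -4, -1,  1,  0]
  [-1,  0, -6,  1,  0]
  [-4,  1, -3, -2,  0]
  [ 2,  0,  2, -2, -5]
J_3(-5) ⊕ J_1(-5) ⊕ J_1(-5)

The characteristic polynomial is
  det(x·I − A) = x^5 + 25*x^4 + 250*x^3 + 1250*x^2 + 3125*x + 3125 = (x + 5)^5

Eigenvalues and multiplicities (the geometric multiplicity of λ is n − rank(A − λI), which equals the number of Jordan blocks for λ):
  λ = -5: algebraic multiplicity = 5, geometric multiplicity = 3

Determining the block sizes for each eigenvalue:
  λ = -5: with am = 5 and gm = 3, the partition is not yet determined (e.g. several partitions of 5 into 3 parts exist). Let N = A − (-5)·I. Computing rank(N^1) = 2, rank(N^2) = 1, rank(N^3) = 0; the number of blocks of size ≥ j is rank(N^{j−1}) − rank(N^j), giving [3, 1, 1]. So we have 1 block(s) of size 3, 2 block(s) of size 1 → block sizes [3, 1, 1]

Assembling the blocks gives a Jordan form
J =
  [-5,  1,  0,  0,  0]
  [ 0, -5,  1,  0,  0]
  [ 0,  0, -5,  0,  0]
  [ 0,  0,  0, -5,  0]
  [ 0,  0,  0,  0, -5]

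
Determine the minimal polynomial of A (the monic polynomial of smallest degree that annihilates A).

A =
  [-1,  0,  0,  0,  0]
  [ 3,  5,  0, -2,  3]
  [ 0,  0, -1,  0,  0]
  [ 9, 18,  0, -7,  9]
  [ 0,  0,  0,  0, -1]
x^2 + 2*x + 1

The characteristic polynomial is χ_A(x) = (x + 1)^5, so the eigenvalues are known. The minimal polynomial is
  m_A(x) = Π_λ (x − λ)^{k_λ}
where k_λ is the size of the *largest* Jordan block for λ (equivalently, the smallest k with (A − λI)^k v = 0 for every generalised eigenvector v of λ).

  λ = -1: largest Jordan block has size 2, contributing (x + 1)^2

So m_A(x) = (x + 1)^2 = x^2 + 2*x + 1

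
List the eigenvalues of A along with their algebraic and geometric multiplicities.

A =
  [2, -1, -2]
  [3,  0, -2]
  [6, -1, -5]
λ = -1: alg = 3, geom = 1

Step 1 — factor the characteristic polynomial to read off the algebraic multiplicities:
  χ_A(x) = (x + 1)^3

Step 2 — compute geometric multiplicities via the rank-nullity identity g(λ) = n − rank(A − λI):
  rank(A − (-1)·I) = 2, so dim ker(A − (-1)·I) = n − 2 = 1

Summary:
  λ = -1: algebraic multiplicity = 3, geometric multiplicity = 1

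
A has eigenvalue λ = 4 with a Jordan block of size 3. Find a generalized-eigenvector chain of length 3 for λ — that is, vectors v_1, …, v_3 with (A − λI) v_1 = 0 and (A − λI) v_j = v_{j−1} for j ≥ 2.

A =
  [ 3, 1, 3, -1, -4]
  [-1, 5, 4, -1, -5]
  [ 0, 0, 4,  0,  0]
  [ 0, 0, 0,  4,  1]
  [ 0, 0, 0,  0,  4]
A Jordan chain for λ = 4 of length 3:
v_1 = (1, 1, 0, 0, 0)ᵀ
v_2 = (3, 4, 0, 0, 0)ᵀ
v_3 = (0, 0, 1, 0, 0)ᵀ

Let N = A − (4)·I. We want v_3 with N^3 v_3 = 0 but N^2 v_3 ≠ 0; then v_{j-1} := N · v_j for j = 3, …, 2.

Pick v_3 = (0, 0, 1, 0, 0)ᵀ.
Then v_2 = N · v_3 = (3, 4, 0, 0, 0)ᵀ.
Then v_1 = N · v_2 = (1, 1, 0, 0, 0)ᵀ.

Sanity check: (A − (4)·I) v_1 = (0, 0, 0, 0, 0)ᵀ = 0. ✓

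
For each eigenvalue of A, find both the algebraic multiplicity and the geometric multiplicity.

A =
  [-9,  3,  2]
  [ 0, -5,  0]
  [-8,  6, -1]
λ = -5: alg = 3, geom = 2

Step 1 — factor the characteristic polynomial to read off the algebraic multiplicities:
  χ_A(x) = (x + 5)^3

Step 2 — compute geometric multiplicities via the rank-nullity identity g(λ) = n − rank(A − λI):
  rank(A − (-5)·I) = 1, so dim ker(A − (-5)·I) = n − 1 = 2

Summary:
  λ = -5: algebraic multiplicity = 3, geometric multiplicity = 2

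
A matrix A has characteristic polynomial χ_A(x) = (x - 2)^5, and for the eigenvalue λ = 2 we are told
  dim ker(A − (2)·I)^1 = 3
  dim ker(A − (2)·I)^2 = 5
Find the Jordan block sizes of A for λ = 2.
Block sizes for λ = 2: [2, 2, 1]

From the dimensions of kernels of powers, the number of Jordan blocks of size at least j is d_j − d_{j−1} where d_j = dim ker(N^j) (with d_0 = 0). Computing the differences gives [3, 2].
The number of blocks of size exactly k is (#blocks of size ≥ k) − (#blocks of size ≥ k + 1), so the partition is: 1 block(s) of size 1, 2 block(s) of size 2.
In nonincreasing order the block sizes are [2, 2, 1].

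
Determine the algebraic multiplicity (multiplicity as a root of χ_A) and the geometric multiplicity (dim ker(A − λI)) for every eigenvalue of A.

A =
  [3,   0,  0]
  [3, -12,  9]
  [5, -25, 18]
λ = 3: alg = 3, geom = 2

Step 1 — factor the characteristic polynomial to read off the algebraic multiplicities:
  χ_A(x) = (x - 3)^3

Step 2 — compute geometric multiplicities via the rank-nullity identity g(λ) = n − rank(A − λI):
  rank(A − (3)·I) = 1, so dim ker(A − (3)·I) = n − 1 = 2

Summary:
  λ = 3: algebraic multiplicity = 3, geometric multiplicity = 2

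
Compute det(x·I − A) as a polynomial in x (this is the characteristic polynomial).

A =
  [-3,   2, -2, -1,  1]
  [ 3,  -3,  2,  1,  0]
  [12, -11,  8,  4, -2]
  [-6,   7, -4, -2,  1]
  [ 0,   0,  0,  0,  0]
x^5

Expanding det(x·I − A) (e.g. by cofactor expansion or by noting that A is similar to its Jordan form J, which has the same characteristic polynomial as A) gives
  χ_A(x) = x^5
which factors as x^5. The eigenvalues (with algebraic multiplicities) are λ = 0 with multiplicity 5.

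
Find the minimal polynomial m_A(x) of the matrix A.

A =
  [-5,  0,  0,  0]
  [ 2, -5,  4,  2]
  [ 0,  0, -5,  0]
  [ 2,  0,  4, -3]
x^2 + 8*x + 15

The characteristic polynomial is χ_A(x) = (x + 3)*(x + 5)^3, so the eigenvalues are known. The minimal polynomial is
  m_A(x) = Π_λ (x − λ)^{k_λ}
where k_λ is the size of the *largest* Jordan block for λ (equivalently, the smallest k with (A − λI)^k v = 0 for every generalised eigenvector v of λ).

  λ = -5: largest Jordan block has size 1, contributing (x + 5)
  λ = -3: largest Jordan block has size 1, contributing (x + 3)

So m_A(x) = (x + 3)*(x + 5) = x^2 + 8*x + 15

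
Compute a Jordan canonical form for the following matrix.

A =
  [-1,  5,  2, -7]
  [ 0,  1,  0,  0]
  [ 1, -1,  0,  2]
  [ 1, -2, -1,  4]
J_3(1) ⊕ J_1(1)

The characteristic polynomial is
  det(x·I − A) = x^4 - 4*x^3 + 6*x^2 - 4*x + 1 = (x - 1)^4

Eigenvalues and multiplicities (the geometric multiplicity of λ is n − rank(A − λI), which equals the number of Jordan blocks for λ):
  λ = 1: algebraic multiplicity = 4, geometric multiplicity = 2

Determining the block sizes for each eigenvalue:
  λ = 1: with am = 4 and gm = 2, the partition is not yet determined (e.g. several partitions of 4 into 2 parts exist). Let N = A − (1)·I. Computing rank(N^1) = 2, rank(N^2) = 1, rank(N^3) = 0; the number of blocks of size ≥ j is rank(N^{j−1}) − rank(N^j), giving [2, 1, 1]. So we have 1 block(s) of size 3, 1 block(s) of size 1 → block sizes [3, 1]

Assembling the blocks gives a Jordan form
J =
  [1, 1, 0, 0]
  [0, 1, 1, 0]
  [0, 0, 1, 0]
  [0, 0, 0, 1]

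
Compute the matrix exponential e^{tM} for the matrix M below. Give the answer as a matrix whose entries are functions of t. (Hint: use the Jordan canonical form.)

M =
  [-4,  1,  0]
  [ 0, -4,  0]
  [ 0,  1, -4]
e^{tM} =
  [exp(-4*t), t*exp(-4*t), 0]
  [0, exp(-4*t), 0]
  [0, t*exp(-4*t), exp(-4*t)]

Strategy: write M = P · J · P⁻¹ where J is a Jordan canonical form, so e^{tM} = P · e^{tJ} · P⁻¹, and e^{tJ} can be computed block-by-block.

M has Jordan form
J =
  [-4,  1,  0]
  [ 0, -4,  0]
  [ 0,  0, -4]
(up to reordering of blocks).

Per-block formulas:
  For a 2×2 Jordan block J_2(-4): exp(t · J_2(-4)) = e^(-4t)·(I + t·N), where N is the 2×2 nilpotent shift.
  For a 1×1 block at λ = -4: exp(t · [-4]) = [e^(-4t)].

After assembling e^{tJ} and conjugating by P, we get:

e^{tM} =
  [exp(-4*t), t*exp(-4*t), 0]
  [0, exp(-4*t), 0]
  [0, t*exp(-4*t), exp(-4*t)]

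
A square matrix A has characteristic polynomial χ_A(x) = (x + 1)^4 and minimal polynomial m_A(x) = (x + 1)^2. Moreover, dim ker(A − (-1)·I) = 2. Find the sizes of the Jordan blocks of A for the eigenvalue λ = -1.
Block sizes for λ = -1: [2, 2]

Step 1 — from the characteristic polynomial, algebraic multiplicity of λ = -1 is 4. From dim ker(A − (-1)·I) = 2, there are exactly 2 Jordan blocks for λ = -1.
Step 2 — from the minimal polynomial, the factor (x + 1)^2 tells us the largest block for λ = -1 has size 2.
Step 3 — with total size 4, 2 blocks, and largest block 2, the block sizes (in nonincreasing order) are [2, 2].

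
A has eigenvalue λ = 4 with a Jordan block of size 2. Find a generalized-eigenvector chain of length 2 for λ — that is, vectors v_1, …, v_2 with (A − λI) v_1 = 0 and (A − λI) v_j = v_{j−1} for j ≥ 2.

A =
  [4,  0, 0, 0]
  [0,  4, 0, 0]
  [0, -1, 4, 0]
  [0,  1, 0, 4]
A Jordan chain for λ = 4 of length 2:
v_1 = (0, 0, -1, 1)ᵀ
v_2 = (0, 1, 0, 0)ᵀ

Let N = A − (4)·I. We want v_2 with N^2 v_2 = 0 but N^1 v_2 ≠ 0; then v_{j-1} := N · v_j for j = 2, …, 2.

Pick v_2 = (0, 1, 0, 0)ᵀ.
Then v_1 = N · v_2 = (0, 0, -1, 1)ᵀ.

Sanity check: (A − (4)·I) v_1 = (0, 0, 0, 0)ᵀ = 0. ✓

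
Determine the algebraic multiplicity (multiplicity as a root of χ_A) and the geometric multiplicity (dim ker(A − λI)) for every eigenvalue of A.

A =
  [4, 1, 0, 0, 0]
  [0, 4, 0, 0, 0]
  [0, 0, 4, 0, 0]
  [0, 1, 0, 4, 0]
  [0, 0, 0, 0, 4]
λ = 4: alg = 5, geom = 4

Step 1 — factor the characteristic polynomial to read off the algebraic multiplicities:
  χ_A(x) = (x - 4)^5

Step 2 — compute geometric multiplicities via the rank-nullity identity g(λ) = n − rank(A − λI):
  rank(A − (4)·I) = 1, so dim ker(A − (4)·I) = n − 1 = 4

Summary:
  λ = 4: algebraic multiplicity = 5, geometric multiplicity = 4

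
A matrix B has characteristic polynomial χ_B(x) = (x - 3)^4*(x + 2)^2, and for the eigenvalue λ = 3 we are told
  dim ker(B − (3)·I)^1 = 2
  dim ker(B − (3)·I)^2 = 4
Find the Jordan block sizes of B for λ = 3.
Block sizes for λ = 3: [2, 2]

From the dimensions of kernels of powers, the number of Jordan blocks of size at least j is d_j − d_{j−1} where d_j = dim ker(N^j) (with d_0 = 0). Computing the differences gives [2, 2].
The number of blocks of size exactly k is (#blocks of size ≥ k) − (#blocks of size ≥ k + 1), so the partition is: 2 block(s) of size 2.
In nonincreasing order the block sizes are [2, 2].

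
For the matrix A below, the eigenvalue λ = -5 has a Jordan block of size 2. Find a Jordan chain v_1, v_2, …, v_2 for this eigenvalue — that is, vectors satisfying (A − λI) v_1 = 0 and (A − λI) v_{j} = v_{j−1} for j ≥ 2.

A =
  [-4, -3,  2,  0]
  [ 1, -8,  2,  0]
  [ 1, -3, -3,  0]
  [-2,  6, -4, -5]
A Jordan chain for λ = -5 of length 2:
v_1 = (1, 1, 1, -2)ᵀ
v_2 = (1, 0, 0, 0)ᵀ

Let N = A − (-5)·I. We want v_2 with N^2 v_2 = 0 but N^1 v_2 ≠ 0; then v_{j-1} := N · v_j for j = 2, …, 2.

Pick v_2 = (1, 0, 0, 0)ᵀ.
Then v_1 = N · v_2 = (1, 1, 1, -2)ᵀ.

Sanity check: (A − (-5)·I) v_1 = (0, 0, 0, 0)ᵀ = 0. ✓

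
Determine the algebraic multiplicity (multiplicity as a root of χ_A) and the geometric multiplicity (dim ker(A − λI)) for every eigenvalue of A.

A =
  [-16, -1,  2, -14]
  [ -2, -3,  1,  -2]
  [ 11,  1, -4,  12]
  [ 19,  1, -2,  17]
λ = -3: alg = 3, geom = 1; λ = 3: alg = 1, geom = 1

Step 1 — factor the characteristic polynomial to read off the algebraic multiplicities:
  χ_A(x) = (x - 3)*(x + 3)^3

Step 2 — compute geometric multiplicities via the rank-nullity identity g(λ) = n − rank(A − λI):
  rank(A − (-3)·I) = 3, so dim ker(A − (-3)·I) = n − 3 = 1
  rank(A − (3)·I) = 3, so dim ker(A − (3)·I) = n − 3 = 1

Summary:
  λ = -3: algebraic multiplicity = 3, geometric multiplicity = 1
  λ = 3: algebraic multiplicity = 1, geometric multiplicity = 1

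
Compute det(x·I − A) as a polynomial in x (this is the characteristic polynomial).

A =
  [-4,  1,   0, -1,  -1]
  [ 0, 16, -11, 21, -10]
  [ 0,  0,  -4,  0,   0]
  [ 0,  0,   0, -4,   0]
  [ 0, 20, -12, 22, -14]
x^5 + 10*x^4 - 320*x^2 - 1280*x - 1536

Expanding det(x·I − A) (e.g. by cofactor expansion or by noting that A is similar to its Jordan form J, which has the same characteristic polynomial as A) gives
  χ_A(x) = x^5 + 10*x^4 - 320*x^2 - 1280*x - 1536
which factors as (x - 6)*(x + 4)^4. The eigenvalues (with algebraic multiplicities) are λ = -4 with multiplicity 4, λ = 6 with multiplicity 1.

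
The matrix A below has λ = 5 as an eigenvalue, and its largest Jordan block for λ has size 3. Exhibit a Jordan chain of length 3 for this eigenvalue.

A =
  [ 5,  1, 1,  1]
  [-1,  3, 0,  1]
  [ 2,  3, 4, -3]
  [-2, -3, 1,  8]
A Jordan chain for λ = 5 of length 3:
v_1 = (-1, 0, 1, -1)ᵀ
v_2 = (0, -1, 2, -2)ᵀ
v_3 = (1, 0, 0, 0)ᵀ

Let N = A − (5)·I. We want v_3 with N^3 v_3 = 0 but N^2 v_3 ≠ 0; then v_{j-1} := N · v_j for j = 3, …, 2.

Pick v_3 = (1, 0, 0, 0)ᵀ.
Then v_2 = N · v_3 = (0, -1, 2, -2)ᵀ.
Then v_1 = N · v_2 = (-1, 0, 1, -1)ᵀ.

Sanity check: (A − (5)·I) v_1 = (0, 0, 0, 0)ᵀ = 0. ✓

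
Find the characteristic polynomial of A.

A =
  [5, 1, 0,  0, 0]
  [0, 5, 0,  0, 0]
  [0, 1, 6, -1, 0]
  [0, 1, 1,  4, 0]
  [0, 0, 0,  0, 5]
x^5 - 25*x^4 + 250*x^3 - 1250*x^2 + 3125*x - 3125

Expanding det(x·I − A) (e.g. by cofactor expansion or by noting that A is similar to its Jordan form J, which has the same characteristic polynomial as A) gives
  χ_A(x) = x^5 - 25*x^4 + 250*x^3 - 1250*x^2 + 3125*x - 3125
which factors as (x - 5)^5. The eigenvalues (with algebraic multiplicities) are λ = 5 with multiplicity 5.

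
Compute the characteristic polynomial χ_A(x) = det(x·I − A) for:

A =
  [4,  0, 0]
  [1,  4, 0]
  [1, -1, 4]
x^3 - 12*x^2 + 48*x - 64

Expanding det(x·I − A) (e.g. by cofactor expansion or by noting that A is similar to its Jordan form J, which has the same characteristic polynomial as A) gives
  χ_A(x) = x^3 - 12*x^2 + 48*x - 64
which factors as (x - 4)^3. The eigenvalues (with algebraic multiplicities) are λ = 4 with multiplicity 3.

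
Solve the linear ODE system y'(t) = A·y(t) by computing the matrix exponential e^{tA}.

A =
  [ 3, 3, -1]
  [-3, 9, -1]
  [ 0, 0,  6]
e^{tA} =
  [-3*t*exp(6*t) + exp(6*t), 3*t*exp(6*t), -t*exp(6*t)]
  [-3*t*exp(6*t), 3*t*exp(6*t) + exp(6*t), -t*exp(6*t)]
  [0, 0, exp(6*t)]

Strategy: write A = P · J · P⁻¹ where J is a Jordan canonical form, so e^{tA} = P · e^{tJ} · P⁻¹, and e^{tJ} can be computed block-by-block.

A has Jordan form
J =
  [6, 1, 0]
  [0, 6, 0]
  [0, 0, 6]
(up to reordering of blocks).

Per-block formulas:
  For a 2×2 Jordan block J_2(6): exp(t · J_2(6)) = e^(6t)·(I + t·N), where N is the 2×2 nilpotent shift.
  For a 1×1 block at λ = 6: exp(t · [6]) = [e^(6t)].

After assembling e^{tJ} and conjugating by P, we get:

e^{tA} =
  [-3*t*exp(6*t) + exp(6*t), 3*t*exp(6*t), -t*exp(6*t)]
  [-3*t*exp(6*t), 3*t*exp(6*t) + exp(6*t), -t*exp(6*t)]
  [0, 0, exp(6*t)]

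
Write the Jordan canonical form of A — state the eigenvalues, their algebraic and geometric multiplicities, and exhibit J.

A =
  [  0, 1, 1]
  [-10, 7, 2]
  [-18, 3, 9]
J_2(5) ⊕ J_1(6)

The characteristic polynomial is
  det(x·I − A) = x^3 - 16*x^2 + 85*x - 150 = (x - 6)*(x - 5)^2

Eigenvalues and multiplicities (the geometric multiplicity of λ is n − rank(A − λI), which equals the number of Jordan blocks for λ):
  λ = 5: algebraic multiplicity = 2, geometric multiplicity = 1
  λ = 6: algebraic multiplicity = 1, geometric multiplicity = 1

Determining the block sizes for each eigenvalue:
  λ = 5: one block (gm = 1), so the single block has size am = 2 → block sizes [2]
  λ = 6: one block (gm = 1), so the single block has size am = 1 → block sizes [1]

Assembling the blocks gives a Jordan form
J =
  [5, 1, 0]
  [0, 5, 0]
  [0, 0, 6]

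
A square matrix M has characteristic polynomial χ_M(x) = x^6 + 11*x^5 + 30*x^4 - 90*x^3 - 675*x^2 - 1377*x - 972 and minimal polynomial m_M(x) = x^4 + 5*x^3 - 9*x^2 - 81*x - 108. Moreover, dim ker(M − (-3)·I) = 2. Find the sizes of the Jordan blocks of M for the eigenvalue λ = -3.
Block sizes for λ = -3: [3, 2]

Step 1 — from the characteristic polynomial, algebraic multiplicity of λ = -3 is 5. From dim ker(M − (-3)·I) = 2, there are exactly 2 Jordan blocks for λ = -3.
Step 2 — from the minimal polynomial, the factor (x + 3)^3 tells us the largest block for λ = -3 has size 3.
Step 3 — with total size 5, 2 blocks, and largest block 3, the block sizes (in nonincreasing order) are [3, 2].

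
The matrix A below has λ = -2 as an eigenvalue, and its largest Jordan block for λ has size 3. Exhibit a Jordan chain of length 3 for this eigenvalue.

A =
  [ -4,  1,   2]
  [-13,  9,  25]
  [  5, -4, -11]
A Jordan chain for λ = -2 of length 3:
v_1 = (1, 8, -3)ᵀ
v_2 = (-2, -13, 5)ᵀ
v_3 = (1, 0, 0)ᵀ

Let N = A − (-2)·I. We want v_3 with N^3 v_3 = 0 but N^2 v_3 ≠ 0; then v_{j-1} := N · v_j for j = 3, …, 2.

Pick v_3 = (1, 0, 0)ᵀ.
Then v_2 = N · v_3 = (-2, -13, 5)ᵀ.
Then v_1 = N · v_2 = (1, 8, -3)ᵀ.

Sanity check: (A − (-2)·I) v_1 = (0, 0, 0)ᵀ = 0. ✓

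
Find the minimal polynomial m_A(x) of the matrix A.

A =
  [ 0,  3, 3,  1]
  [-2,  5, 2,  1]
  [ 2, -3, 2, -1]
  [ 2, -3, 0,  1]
x^3 - 6*x^2 + 12*x - 8

The characteristic polynomial is χ_A(x) = (x - 2)^4, so the eigenvalues are known. The minimal polynomial is
  m_A(x) = Π_λ (x − λ)^{k_λ}
where k_λ is the size of the *largest* Jordan block for λ (equivalently, the smallest k with (A − λI)^k v = 0 for every generalised eigenvector v of λ).

  λ = 2: largest Jordan block has size 3, contributing (x − 2)^3

So m_A(x) = (x - 2)^3 = x^3 - 6*x^2 + 12*x - 8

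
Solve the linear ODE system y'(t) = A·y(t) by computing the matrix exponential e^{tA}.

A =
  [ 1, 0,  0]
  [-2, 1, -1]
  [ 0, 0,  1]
e^{tA} =
  [exp(t), 0, 0]
  [-2*t*exp(t), exp(t), -t*exp(t)]
  [0, 0, exp(t)]

Strategy: write A = P · J · P⁻¹ where J is a Jordan canonical form, so e^{tA} = P · e^{tJ} · P⁻¹, and e^{tJ} can be computed block-by-block.

A has Jordan form
J =
  [1, 1, 0]
  [0, 1, 0]
  [0, 0, 1]
(up to reordering of blocks).

Per-block formulas:
  For a 1×1 block at λ = 1: exp(t · [1]) = [e^(1t)].
  For a 2×2 Jordan block J_2(1): exp(t · J_2(1)) = e^(1t)·(I + t·N), where N is the 2×2 nilpotent shift.

After assembling e^{tJ} and conjugating by P, we get:

e^{tA} =
  [exp(t), 0, 0]
  [-2*t*exp(t), exp(t), -t*exp(t)]
  [0, 0, exp(t)]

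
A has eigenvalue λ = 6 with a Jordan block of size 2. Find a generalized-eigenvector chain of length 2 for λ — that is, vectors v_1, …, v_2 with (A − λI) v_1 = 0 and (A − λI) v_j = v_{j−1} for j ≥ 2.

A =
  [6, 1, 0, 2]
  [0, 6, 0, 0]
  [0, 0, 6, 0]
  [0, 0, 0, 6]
A Jordan chain for λ = 6 of length 2:
v_1 = (1, 0, 0, 0)ᵀ
v_2 = (0, 1, 0, 0)ᵀ

Let N = A − (6)·I. We want v_2 with N^2 v_2 = 0 but N^1 v_2 ≠ 0; then v_{j-1} := N · v_j for j = 2, …, 2.

Pick v_2 = (0, 1, 0, 0)ᵀ.
Then v_1 = N · v_2 = (1, 0, 0, 0)ᵀ.

Sanity check: (A − (6)·I) v_1 = (0, 0, 0, 0)ᵀ = 0. ✓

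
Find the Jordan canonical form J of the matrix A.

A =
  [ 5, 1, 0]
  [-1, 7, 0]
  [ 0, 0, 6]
J_2(6) ⊕ J_1(6)

The characteristic polynomial is
  det(x·I − A) = x^3 - 18*x^2 + 108*x - 216 = (x - 6)^3

Eigenvalues and multiplicities (the geometric multiplicity of λ is n − rank(A − λI), which equals the number of Jordan blocks for λ):
  λ = 6: algebraic multiplicity = 3, geometric multiplicity = 2

Determining the block sizes for each eigenvalue:
  λ = 6: 2 blocks summing to 3 forces exactly one block of size 2 and the rest size 1 → block sizes [2, 1]

Assembling the blocks gives a Jordan form
J =
  [6, 1, 0]
  [0, 6, 0]
  [0, 0, 6]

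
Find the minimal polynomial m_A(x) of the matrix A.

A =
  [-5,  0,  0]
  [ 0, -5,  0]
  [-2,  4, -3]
x^2 + 8*x + 15

The characteristic polynomial is χ_A(x) = (x + 3)*(x + 5)^2, so the eigenvalues are known. The minimal polynomial is
  m_A(x) = Π_λ (x − λ)^{k_λ}
where k_λ is the size of the *largest* Jordan block for λ (equivalently, the smallest k with (A − λI)^k v = 0 for every generalised eigenvector v of λ).

  λ = -5: largest Jordan block has size 1, contributing (x + 5)
  λ = -3: largest Jordan block has size 1, contributing (x + 3)

So m_A(x) = (x + 3)*(x + 5) = x^2 + 8*x + 15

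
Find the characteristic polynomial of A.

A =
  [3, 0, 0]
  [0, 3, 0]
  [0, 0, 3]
x^3 - 9*x^2 + 27*x - 27

Expanding det(x·I − A) (e.g. by cofactor expansion or by noting that A is similar to its Jordan form J, which has the same characteristic polynomial as A) gives
  χ_A(x) = x^3 - 9*x^2 + 27*x - 27
which factors as (x - 3)^3. The eigenvalues (with algebraic multiplicities) are λ = 3 with multiplicity 3.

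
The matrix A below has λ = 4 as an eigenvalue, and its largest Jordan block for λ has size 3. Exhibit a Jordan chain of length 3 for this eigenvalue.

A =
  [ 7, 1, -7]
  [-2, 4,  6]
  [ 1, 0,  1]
A Jordan chain for λ = 4 of length 3:
v_1 = (3, -2, 1)ᵀ
v_2 = (1, 0, 0)ᵀ
v_3 = (0, 1, 0)ᵀ

Let N = A − (4)·I. We want v_3 with N^3 v_3 = 0 but N^2 v_3 ≠ 0; then v_{j-1} := N · v_j for j = 3, …, 2.

Pick v_3 = (0, 1, 0)ᵀ.
Then v_2 = N · v_3 = (1, 0, 0)ᵀ.
Then v_1 = N · v_2 = (3, -2, 1)ᵀ.

Sanity check: (A − (4)·I) v_1 = (0, 0, 0)ᵀ = 0. ✓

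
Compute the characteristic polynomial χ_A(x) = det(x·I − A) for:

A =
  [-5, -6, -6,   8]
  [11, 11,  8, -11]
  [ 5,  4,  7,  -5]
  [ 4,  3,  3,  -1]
x^4 - 12*x^3 + 54*x^2 - 108*x + 81

Expanding det(x·I − A) (e.g. by cofactor expansion or by noting that A is similar to its Jordan form J, which has the same characteristic polynomial as A) gives
  χ_A(x) = x^4 - 12*x^3 + 54*x^2 - 108*x + 81
which factors as (x - 3)^4. The eigenvalues (with algebraic multiplicities) are λ = 3 with multiplicity 4.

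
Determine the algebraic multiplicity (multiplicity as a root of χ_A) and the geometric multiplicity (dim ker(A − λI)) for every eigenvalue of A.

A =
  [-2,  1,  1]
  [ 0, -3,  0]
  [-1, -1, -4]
λ = -3: alg = 3, geom = 2

Step 1 — factor the characteristic polynomial to read off the algebraic multiplicities:
  χ_A(x) = (x + 3)^3

Step 2 — compute geometric multiplicities via the rank-nullity identity g(λ) = n − rank(A − λI):
  rank(A − (-3)·I) = 1, so dim ker(A − (-3)·I) = n − 1 = 2

Summary:
  λ = -3: algebraic multiplicity = 3, geometric multiplicity = 2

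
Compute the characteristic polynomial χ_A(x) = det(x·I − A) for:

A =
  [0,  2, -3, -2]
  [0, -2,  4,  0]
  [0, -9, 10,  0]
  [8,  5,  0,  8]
x^4 - 16*x^3 + 96*x^2 - 256*x + 256

Expanding det(x·I − A) (e.g. by cofactor expansion or by noting that A is similar to its Jordan form J, which has the same characteristic polynomial as A) gives
  χ_A(x) = x^4 - 16*x^3 + 96*x^2 - 256*x + 256
which factors as (x - 4)^4. The eigenvalues (with algebraic multiplicities) are λ = 4 with multiplicity 4.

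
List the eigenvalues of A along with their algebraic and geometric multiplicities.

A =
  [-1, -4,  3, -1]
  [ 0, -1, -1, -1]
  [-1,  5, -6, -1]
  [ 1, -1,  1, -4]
λ = -3: alg = 4, geom = 2

Step 1 — factor the characteristic polynomial to read off the algebraic multiplicities:
  χ_A(x) = (x + 3)^4

Step 2 — compute geometric multiplicities via the rank-nullity identity g(λ) = n − rank(A − λI):
  rank(A − (-3)·I) = 2, so dim ker(A − (-3)·I) = n − 2 = 2

Summary:
  λ = -3: algebraic multiplicity = 4, geometric multiplicity = 2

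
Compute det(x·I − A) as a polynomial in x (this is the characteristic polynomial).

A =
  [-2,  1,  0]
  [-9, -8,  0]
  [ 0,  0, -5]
x^3 + 15*x^2 + 75*x + 125

Expanding det(x·I − A) (e.g. by cofactor expansion or by noting that A is similar to its Jordan form J, which has the same characteristic polynomial as A) gives
  χ_A(x) = x^3 + 15*x^2 + 75*x + 125
which factors as (x + 5)^3. The eigenvalues (with algebraic multiplicities) are λ = -5 with multiplicity 3.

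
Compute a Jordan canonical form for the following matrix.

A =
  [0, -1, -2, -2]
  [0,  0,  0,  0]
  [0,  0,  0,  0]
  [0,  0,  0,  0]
J_2(0) ⊕ J_1(0) ⊕ J_1(0)

The characteristic polynomial is
  det(x·I − A) = x^4

Eigenvalues and multiplicities (the geometric multiplicity of λ is n − rank(A − λI), which equals the number of Jordan blocks for λ):
  λ = 0: algebraic multiplicity = 4, geometric multiplicity = 3

Determining the block sizes for each eigenvalue:
  λ = 0: 3 blocks summing to 4 forces exactly one block of size 2 and the rest size 1 → block sizes [2, 1, 1]

Assembling the blocks gives a Jordan form
J =
  [0, 1, 0, 0]
  [0, 0, 0, 0]
  [0, 0, 0, 0]
  [0, 0, 0, 0]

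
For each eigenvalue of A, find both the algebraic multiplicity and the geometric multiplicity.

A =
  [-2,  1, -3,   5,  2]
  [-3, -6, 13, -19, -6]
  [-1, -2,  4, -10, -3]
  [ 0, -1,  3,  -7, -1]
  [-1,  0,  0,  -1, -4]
λ = -3: alg = 5, geom = 2

Step 1 — factor the characteristic polynomial to read off the algebraic multiplicities:
  χ_A(x) = (x + 3)^5

Step 2 — compute geometric multiplicities via the rank-nullity identity g(λ) = n − rank(A − λI):
  rank(A − (-3)·I) = 3, so dim ker(A − (-3)·I) = n − 3 = 2

Summary:
  λ = -3: algebraic multiplicity = 5, geometric multiplicity = 2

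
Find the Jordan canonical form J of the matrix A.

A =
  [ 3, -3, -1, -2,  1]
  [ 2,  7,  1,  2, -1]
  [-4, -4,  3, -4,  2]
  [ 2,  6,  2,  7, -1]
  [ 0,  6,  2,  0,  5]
J_3(5) ⊕ J_2(5)

The characteristic polynomial is
  det(x·I − A) = x^5 - 25*x^4 + 250*x^3 - 1250*x^2 + 3125*x - 3125 = (x - 5)^5

Eigenvalues and multiplicities (the geometric multiplicity of λ is n − rank(A − λI), which equals the number of Jordan blocks for λ):
  λ = 5: algebraic multiplicity = 5, geometric multiplicity = 2

Determining the block sizes for each eigenvalue:
  λ = 5: with am = 5 and gm = 2, the partition is not yet determined (e.g. several partitions of 5 into 2 parts exist). Let N = A − (5)·I. Computing rank(N^1) = 3, rank(N^2) = 1, rank(N^3) = 0; the number of blocks of size ≥ j is rank(N^{j−1}) − rank(N^j), giving [2, 2, 1]. So we have 1 block(s) of size 3, 1 block(s) of size 2 → block sizes [3, 2]

Assembling the blocks gives a Jordan form
J =
  [5, 1, 0, 0, 0]
  [0, 5, 1, 0, 0]
  [0, 0, 5, 0, 0]
  [0, 0, 0, 5, 1]
  [0, 0, 0, 0, 5]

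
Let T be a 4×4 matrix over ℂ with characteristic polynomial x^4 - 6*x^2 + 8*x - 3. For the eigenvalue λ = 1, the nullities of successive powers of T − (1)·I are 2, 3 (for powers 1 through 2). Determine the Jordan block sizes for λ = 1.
Block sizes for λ = 1: [2, 1]

From the dimensions of kernels of powers, the number of Jordan blocks of size at least j is d_j − d_{j−1} where d_j = dim ker(N^j) (with d_0 = 0). Computing the differences gives [2, 1].
The number of blocks of size exactly k is (#blocks of size ≥ k) − (#blocks of size ≥ k + 1), so the partition is: 1 block(s) of size 1, 1 block(s) of size 2.
In nonincreasing order the block sizes are [2, 1].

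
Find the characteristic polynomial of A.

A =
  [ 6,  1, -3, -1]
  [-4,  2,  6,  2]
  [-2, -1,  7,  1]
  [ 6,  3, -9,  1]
x^4 - 16*x^3 + 96*x^2 - 256*x + 256

Expanding det(x·I − A) (e.g. by cofactor expansion or by noting that A is similar to its Jordan form J, which has the same characteristic polynomial as A) gives
  χ_A(x) = x^4 - 16*x^3 + 96*x^2 - 256*x + 256
which factors as (x - 4)^4. The eigenvalues (with algebraic multiplicities) are λ = 4 with multiplicity 4.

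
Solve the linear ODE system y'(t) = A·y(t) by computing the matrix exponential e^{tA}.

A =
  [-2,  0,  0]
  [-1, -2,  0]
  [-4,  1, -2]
e^{tA} =
  [exp(-2*t), 0, 0]
  [-t*exp(-2*t), exp(-2*t), 0]
  [-t^2*exp(-2*t)/2 - 4*t*exp(-2*t), t*exp(-2*t), exp(-2*t)]

Strategy: write A = P · J · P⁻¹ where J is a Jordan canonical form, so e^{tA} = P · e^{tJ} · P⁻¹, and e^{tJ} can be computed block-by-block.

A has Jordan form
J =
  [-2,  1,  0]
  [ 0, -2,  1]
  [ 0,  0, -2]
(up to reordering of blocks).

Per-block formulas:
  For a 3×3 Jordan block J_3(-2): exp(t · J_3(-2)) = e^(-2t)·(I + t·N + (t^2/2)·N^2), where N is the 3×3 nilpotent shift.

After assembling e^{tJ} and conjugating by P, we get:

e^{tA} =
  [exp(-2*t), 0, 0]
  [-t*exp(-2*t), exp(-2*t), 0]
  [-t^2*exp(-2*t)/2 - 4*t*exp(-2*t), t*exp(-2*t), exp(-2*t)]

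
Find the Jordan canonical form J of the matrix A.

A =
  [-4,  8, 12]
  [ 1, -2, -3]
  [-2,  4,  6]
J_2(0) ⊕ J_1(0)

The characteristic polynomial is
  det(x·I − A) = x^3

Eigenvalues and multiplicities (the geometric multiplicity of λ is n − rank(A − λI), which equals the number of Jordan blocks for λ):
  λ = 0: algebraic multiplicity = 3, geometric multiplicity = 2

Determining the block sizes for each eigenvalue:
  λ = 0: 2 blocks summing to 3 forces exactly one block of size 2 and the rest size 1 → block sizes [2, 1]

Assembling the blocks gives a Jordan form
J =
  [0, 1, 0]
  [0, 0, 0]
  [0, 0, 0]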